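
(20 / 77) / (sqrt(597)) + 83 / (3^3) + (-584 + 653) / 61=20*sqrt(597) / 45969 + 6926 / 1647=4.22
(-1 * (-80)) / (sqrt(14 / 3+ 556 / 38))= 8 * sqrt(627) / 11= 18.21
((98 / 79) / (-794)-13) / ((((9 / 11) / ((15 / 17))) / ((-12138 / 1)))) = 5337683120 / 31363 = 170190.45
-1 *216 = -216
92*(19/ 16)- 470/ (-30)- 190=-781/ 12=-65.08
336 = 336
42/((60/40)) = 28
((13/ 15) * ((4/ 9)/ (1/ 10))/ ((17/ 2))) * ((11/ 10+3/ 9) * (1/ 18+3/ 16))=3913/ 24786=0.16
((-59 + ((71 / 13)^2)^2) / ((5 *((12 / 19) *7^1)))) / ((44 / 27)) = 184420251 / 7997080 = 23.06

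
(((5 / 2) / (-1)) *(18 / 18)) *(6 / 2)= -15 / 2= -7.50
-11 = -11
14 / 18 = 7 / 9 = 0.78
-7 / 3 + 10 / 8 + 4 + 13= 191 / 12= 15.92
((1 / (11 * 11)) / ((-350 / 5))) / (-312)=1 / 2642640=0.00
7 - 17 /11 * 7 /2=35 /22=1.59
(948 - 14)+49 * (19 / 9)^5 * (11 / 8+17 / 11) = 6934.70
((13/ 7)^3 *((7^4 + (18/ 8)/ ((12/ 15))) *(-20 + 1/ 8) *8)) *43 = -105269389.91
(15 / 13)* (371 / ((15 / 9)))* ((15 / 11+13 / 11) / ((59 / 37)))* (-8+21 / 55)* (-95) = 27538723044 / 92807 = 296731.10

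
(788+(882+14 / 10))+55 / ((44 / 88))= 8907 / 5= 1781.40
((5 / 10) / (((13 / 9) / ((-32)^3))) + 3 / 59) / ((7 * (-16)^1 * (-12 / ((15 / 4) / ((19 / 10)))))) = -217496625 / 13057408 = -16.66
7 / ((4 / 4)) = 7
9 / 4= 2.25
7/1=7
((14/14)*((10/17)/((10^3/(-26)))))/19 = -13/16150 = -0.00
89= 89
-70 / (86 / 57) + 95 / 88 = -171475 / 3784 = -45.32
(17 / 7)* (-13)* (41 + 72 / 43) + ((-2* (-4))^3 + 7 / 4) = -1003585 / 1204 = -833.54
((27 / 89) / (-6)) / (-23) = 9 / 4094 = 0.00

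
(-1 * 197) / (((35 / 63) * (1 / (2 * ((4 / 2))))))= -7092 / 5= -1418.40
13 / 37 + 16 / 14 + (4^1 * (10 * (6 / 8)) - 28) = 905 / 259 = 3.49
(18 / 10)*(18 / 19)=162 / 95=1.71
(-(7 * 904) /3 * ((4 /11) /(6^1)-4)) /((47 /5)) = 4113200 /4653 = 883.99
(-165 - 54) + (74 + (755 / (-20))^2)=20481 / 16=1280.06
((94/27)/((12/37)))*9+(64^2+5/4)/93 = 156985/1116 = 140.67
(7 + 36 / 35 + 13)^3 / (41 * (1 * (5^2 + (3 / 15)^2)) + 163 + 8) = 398688256 / 51348815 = 7.76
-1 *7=-7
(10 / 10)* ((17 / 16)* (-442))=-3757 / 8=-469.62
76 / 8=19 / 2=9.50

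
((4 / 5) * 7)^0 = 1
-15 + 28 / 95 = -1397 / 95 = -14.71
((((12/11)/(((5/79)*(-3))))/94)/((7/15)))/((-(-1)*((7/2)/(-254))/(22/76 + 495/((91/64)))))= 13187094276/3981887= 3311.77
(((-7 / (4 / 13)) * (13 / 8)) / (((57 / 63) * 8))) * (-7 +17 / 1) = -124215 / 2432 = -51.08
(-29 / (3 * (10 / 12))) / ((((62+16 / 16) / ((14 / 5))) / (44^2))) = -224576 / 225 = -998.12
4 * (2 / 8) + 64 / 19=83 / 19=4.37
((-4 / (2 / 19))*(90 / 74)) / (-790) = 171 / 2923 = 0.06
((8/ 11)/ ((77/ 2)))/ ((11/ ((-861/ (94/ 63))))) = -61992/ 62557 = -0.99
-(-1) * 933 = 933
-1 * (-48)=48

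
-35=-35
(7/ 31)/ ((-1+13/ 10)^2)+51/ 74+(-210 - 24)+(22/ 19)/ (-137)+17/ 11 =-135531500641/ 591156918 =-229.26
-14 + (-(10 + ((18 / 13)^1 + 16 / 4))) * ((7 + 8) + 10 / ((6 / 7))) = -16546 / 39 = -424.26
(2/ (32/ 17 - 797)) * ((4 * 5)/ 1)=-680/ 13517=-0.05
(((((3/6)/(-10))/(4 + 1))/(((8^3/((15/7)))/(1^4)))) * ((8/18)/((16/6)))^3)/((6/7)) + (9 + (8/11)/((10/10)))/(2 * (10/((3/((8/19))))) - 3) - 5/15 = -27158446201/535265280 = -50.74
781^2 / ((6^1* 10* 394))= 609961 / 23640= 25.80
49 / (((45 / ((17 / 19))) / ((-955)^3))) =-145105913575 / 171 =-848572594.01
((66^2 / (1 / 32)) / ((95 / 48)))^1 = 6690816 / 95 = 70429.64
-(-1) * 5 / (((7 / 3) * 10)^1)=3 / 14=0.21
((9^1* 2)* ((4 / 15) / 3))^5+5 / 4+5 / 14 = 1058129 / 87500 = 12.09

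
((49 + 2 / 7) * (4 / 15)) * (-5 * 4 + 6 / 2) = -1564 / 7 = -223.43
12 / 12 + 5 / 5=2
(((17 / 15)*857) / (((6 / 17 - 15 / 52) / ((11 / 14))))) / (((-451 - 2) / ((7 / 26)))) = -2724403 / 387315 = -7.03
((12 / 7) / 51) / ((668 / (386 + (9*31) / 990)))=42491 / 2186030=0.02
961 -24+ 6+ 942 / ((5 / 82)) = 81959 / 5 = 16391.80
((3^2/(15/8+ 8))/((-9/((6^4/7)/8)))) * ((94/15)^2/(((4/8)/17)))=-43261056/13825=-3129.19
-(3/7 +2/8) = -19/28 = -0.68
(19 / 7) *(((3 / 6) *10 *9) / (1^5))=855 / 7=122.14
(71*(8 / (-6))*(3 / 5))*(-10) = 568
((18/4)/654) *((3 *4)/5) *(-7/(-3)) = 21/545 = 0.04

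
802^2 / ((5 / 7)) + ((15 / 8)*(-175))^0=4502433 / 5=900486.60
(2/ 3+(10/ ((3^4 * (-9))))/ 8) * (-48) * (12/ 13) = -31024/ 1053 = -29.46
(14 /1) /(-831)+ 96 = 79762 /831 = 95.98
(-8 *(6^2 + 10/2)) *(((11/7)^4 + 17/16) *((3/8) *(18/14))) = -304505811/268912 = -1132.36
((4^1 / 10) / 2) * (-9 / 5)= -9 / 25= -0.36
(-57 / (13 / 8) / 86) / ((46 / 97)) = -11058 / 12857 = -0.86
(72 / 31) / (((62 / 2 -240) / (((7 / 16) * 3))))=-189 / 12958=-0.01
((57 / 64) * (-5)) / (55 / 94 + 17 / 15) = -2.59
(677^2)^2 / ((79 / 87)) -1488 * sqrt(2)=18275696084967 / 79 -1488 * sqrt(2)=231337923021.81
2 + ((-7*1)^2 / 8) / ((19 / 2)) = 201 / 76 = 2.64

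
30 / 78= 5 / 13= 0.38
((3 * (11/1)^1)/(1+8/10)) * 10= 550/3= 183.33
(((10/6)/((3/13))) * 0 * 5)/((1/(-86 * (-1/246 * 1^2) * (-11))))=0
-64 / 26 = -32 / 13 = -2.46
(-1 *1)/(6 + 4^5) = -1/1030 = -0.00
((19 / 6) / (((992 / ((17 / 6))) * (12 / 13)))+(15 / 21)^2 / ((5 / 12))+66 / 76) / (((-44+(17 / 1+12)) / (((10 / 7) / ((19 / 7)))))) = -838927253 / 11370772224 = -0.07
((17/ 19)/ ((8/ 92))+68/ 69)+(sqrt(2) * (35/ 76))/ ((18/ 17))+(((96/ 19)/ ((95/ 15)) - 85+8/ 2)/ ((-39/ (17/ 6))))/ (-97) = 595 * sqrt(2)/ 1368+352263188/ 31410249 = 11.83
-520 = -520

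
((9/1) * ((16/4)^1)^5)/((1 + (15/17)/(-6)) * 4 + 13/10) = 174080/89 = 1955.96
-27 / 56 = -0.48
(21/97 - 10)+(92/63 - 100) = -661963/6111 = -108.32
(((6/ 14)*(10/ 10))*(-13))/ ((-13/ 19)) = 57/ 7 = 8.14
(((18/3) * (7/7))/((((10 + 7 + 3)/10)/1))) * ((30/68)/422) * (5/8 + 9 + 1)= 225/6752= 0.03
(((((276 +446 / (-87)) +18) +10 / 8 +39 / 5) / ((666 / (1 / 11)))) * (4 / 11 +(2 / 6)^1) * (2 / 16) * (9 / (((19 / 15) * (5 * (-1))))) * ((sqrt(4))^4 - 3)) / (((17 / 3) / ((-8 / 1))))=154997713 / 1677442360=0.09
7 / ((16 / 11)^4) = 102487 / 65536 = 1.56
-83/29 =-2.86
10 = 10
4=4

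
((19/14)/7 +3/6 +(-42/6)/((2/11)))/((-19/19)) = 3705/98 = 37.81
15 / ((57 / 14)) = 70 / 19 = 3.68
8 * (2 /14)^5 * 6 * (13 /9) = 208 /50421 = 0.00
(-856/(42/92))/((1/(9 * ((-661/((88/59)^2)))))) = 16987847403/3388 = 5014122.61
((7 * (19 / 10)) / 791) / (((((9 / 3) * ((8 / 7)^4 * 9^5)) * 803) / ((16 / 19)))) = 2401 / 41149802580480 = 0.00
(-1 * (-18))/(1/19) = 342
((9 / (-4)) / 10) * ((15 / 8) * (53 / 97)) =-0.23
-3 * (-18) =54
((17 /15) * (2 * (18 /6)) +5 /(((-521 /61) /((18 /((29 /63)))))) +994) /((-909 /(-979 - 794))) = 14553588942 /7630045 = 1907.41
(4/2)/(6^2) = 1/18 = 0.06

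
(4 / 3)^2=16 / 9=1.78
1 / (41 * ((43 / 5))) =5 / 1763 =0.00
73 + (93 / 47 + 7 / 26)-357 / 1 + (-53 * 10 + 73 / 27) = -26693741 / 32994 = -809.05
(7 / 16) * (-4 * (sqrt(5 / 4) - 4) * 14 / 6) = 49 / 3 - 49 * sqrt(5) / 24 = 11.77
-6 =-6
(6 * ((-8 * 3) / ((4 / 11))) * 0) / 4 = 0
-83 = -83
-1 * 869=-869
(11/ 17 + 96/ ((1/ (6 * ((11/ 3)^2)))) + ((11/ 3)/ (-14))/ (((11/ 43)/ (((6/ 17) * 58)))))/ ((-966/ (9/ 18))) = -306373/ 76636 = -4.00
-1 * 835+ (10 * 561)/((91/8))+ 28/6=-92041/273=-337.15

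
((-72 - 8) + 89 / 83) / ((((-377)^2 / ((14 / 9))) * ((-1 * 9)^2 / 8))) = -733712 / 8599799403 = -0.00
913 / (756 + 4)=913 / 760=1.20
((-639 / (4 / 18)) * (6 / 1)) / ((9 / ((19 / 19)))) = -1917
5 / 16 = 0.31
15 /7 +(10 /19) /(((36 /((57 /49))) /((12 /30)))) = 316 /147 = 2.15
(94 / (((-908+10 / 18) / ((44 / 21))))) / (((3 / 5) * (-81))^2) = -103400 / 1125257427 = -0.00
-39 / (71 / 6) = -234 / 71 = -3.30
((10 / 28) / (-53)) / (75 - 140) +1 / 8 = 4827 / 38584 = 0.13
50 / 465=10 / 93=0.11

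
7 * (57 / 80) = 399 / 80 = 4.99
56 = 56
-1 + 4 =3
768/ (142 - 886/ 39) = 7488/ 1163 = 6.44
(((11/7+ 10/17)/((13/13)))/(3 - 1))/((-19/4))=-514/2261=-0.23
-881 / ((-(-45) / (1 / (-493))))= 881 / 22185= 0.04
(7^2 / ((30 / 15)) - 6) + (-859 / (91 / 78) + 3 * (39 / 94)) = -235742 / 329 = -716.54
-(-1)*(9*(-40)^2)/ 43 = 14400/ 43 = 334.88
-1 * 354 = -354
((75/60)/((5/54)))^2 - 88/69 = 49949/276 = 180.97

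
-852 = -852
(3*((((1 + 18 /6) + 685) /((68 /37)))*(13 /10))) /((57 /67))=22204403 /12920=1718.61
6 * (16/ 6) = 16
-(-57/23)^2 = -3249/529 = -6.14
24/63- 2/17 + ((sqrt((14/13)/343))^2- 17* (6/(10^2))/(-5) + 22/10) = 21688687/8121750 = 2.67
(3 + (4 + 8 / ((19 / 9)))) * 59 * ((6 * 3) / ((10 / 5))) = 108855 / 19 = 5729.21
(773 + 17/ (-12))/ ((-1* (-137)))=5.63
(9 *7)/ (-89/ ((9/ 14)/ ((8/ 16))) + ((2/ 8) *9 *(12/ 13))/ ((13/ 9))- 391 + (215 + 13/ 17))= -1628991/ 6283759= -0.26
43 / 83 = 0.52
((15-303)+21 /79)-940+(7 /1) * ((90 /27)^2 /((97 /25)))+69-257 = -96256439 /68967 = -1395.69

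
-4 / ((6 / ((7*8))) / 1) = -112 / 3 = -37.33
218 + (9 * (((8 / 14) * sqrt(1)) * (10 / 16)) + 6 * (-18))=1585 / 14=113.21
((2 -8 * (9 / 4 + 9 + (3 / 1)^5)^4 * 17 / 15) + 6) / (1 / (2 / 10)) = -6061937833339 / 800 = -7577422291.67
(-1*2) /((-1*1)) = 2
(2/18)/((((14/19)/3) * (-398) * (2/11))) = -209/33432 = -0.01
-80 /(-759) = 80 /759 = 0.11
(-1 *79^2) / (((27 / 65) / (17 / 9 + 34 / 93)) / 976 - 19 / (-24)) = -7881.49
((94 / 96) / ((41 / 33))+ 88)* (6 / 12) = 58245 / 1312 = 44.39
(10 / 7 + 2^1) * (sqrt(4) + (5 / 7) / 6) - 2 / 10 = 1731 / 245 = 7.07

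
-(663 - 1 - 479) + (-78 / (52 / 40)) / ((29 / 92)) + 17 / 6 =-64469 / 174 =-370.51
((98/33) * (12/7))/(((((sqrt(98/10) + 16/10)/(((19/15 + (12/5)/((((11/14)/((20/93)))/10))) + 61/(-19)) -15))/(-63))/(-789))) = 7484440517568/12899689 -6548885452872 * sqrt(5)/12899689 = -554998.85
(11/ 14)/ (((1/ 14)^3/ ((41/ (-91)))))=-12628/ 13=-971.38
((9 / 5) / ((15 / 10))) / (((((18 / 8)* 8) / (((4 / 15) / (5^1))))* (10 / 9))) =2 / 625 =0.00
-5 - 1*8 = -13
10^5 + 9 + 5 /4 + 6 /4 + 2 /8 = 100012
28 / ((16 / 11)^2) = 847 / 64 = 13.23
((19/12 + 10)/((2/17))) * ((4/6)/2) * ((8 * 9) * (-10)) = -23630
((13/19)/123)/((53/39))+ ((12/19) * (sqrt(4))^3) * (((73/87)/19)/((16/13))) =4217473/22749137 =0.19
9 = 9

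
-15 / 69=-5 / 23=-0.22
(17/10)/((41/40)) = 68/41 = 1.66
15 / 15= 1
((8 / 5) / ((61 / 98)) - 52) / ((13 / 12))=-180912 / 3965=-45.63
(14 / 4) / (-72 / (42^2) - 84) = -343 / 8236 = -0.04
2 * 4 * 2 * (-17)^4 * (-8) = -10690688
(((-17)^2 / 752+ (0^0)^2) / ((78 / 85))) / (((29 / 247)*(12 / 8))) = 560405 / 65424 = 8.57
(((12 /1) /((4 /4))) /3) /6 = 2 /3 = 0.67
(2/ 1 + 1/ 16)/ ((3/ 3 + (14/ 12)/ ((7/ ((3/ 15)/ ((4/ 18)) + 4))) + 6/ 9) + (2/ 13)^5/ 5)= 183790035/ 221292164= 0.83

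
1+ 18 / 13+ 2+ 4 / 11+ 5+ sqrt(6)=12.20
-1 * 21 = -21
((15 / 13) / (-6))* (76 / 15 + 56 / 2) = -248 / 39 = -6.36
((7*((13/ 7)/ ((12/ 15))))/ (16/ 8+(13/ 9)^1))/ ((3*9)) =65/ 372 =0.17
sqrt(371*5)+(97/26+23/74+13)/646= 8197/310726+sqrt(1855)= 43.10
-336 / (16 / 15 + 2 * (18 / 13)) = -16380 / 187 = -87.59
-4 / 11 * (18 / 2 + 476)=-1940 / 11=-176.36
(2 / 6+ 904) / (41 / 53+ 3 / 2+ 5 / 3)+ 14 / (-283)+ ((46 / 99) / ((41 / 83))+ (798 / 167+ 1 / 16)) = 904713268882475 / 3845855935152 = 235.24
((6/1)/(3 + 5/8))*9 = 432/29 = 14.90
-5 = -5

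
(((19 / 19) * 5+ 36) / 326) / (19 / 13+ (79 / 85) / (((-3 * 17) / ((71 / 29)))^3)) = 146571879452895 / 1703193906762488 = 0.09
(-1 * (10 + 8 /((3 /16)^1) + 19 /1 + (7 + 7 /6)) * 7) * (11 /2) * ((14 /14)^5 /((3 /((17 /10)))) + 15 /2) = -4462843 /180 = -24793.57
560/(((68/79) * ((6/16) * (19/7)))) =619360/969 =639.17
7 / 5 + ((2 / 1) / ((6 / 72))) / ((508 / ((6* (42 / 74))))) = 36673 / 23495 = 1.56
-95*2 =-190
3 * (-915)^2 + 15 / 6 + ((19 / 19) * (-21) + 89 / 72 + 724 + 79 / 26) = 2351592149 / 936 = 2512384.77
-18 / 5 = -3.60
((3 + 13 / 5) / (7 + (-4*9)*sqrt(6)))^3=-6261325056*sqrt(6) / 57669043697875 - 3592203328 / 57669043697875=-0.00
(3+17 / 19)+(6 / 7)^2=4310 / 931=4.63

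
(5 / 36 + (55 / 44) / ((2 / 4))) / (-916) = -95 / 32976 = -0.00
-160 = -160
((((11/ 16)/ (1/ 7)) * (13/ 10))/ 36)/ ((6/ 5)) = 1001/ 6912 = 0.14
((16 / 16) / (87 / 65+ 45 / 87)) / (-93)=-1885 / 325314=-0.01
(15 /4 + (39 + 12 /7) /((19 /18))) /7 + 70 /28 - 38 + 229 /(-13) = -119933 /2548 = -47.07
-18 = -18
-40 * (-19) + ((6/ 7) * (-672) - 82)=102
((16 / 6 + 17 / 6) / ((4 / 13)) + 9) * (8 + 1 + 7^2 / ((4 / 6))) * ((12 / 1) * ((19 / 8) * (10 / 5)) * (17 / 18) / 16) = 3819475 / 512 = 7459.91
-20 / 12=-5 / 3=-1.67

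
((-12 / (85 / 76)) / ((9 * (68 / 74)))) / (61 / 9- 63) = 8436 / 365585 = 0.02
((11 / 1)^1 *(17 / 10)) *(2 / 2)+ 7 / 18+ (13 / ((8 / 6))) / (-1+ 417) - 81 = -61.89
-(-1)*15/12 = 5/4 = 1.25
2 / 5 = 0.40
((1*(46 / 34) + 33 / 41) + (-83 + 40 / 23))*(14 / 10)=-8876707 / 80155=-110.74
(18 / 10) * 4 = 36 / 5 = 7.20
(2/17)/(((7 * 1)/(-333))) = -666/119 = -5.60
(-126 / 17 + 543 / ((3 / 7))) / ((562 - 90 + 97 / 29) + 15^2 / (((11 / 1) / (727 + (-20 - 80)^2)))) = 0.01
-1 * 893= -893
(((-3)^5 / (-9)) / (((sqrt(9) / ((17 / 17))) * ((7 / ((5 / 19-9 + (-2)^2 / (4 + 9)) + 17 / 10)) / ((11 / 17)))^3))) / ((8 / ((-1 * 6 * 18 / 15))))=495033423925137471 / 253940367614570000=1.95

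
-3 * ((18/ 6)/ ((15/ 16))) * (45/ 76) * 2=-11.37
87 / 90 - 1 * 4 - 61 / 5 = -457 / 30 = -15.23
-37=-37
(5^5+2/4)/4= 6251/8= 781.38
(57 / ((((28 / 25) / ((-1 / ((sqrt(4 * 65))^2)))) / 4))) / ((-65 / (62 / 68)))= 1767 / 160888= 0.01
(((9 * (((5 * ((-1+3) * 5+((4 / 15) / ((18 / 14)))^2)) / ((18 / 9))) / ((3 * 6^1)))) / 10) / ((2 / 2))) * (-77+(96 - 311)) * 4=-26722964 / 18225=-1466.28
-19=-19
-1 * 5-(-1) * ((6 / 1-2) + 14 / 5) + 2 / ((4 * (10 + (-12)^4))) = 373433 / 207460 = 1.80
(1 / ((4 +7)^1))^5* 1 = 0.00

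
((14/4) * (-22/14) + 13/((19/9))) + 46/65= 3373/2470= 1.37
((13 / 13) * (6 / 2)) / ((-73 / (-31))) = 93 / 73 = 1.27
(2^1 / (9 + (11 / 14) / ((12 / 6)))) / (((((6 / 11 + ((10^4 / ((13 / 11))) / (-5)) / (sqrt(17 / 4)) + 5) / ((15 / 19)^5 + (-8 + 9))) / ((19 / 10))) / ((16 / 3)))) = -0.00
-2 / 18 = -1 / 9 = -0.11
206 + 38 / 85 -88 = 10068 / 85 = 118.45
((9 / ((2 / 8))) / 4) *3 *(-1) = -27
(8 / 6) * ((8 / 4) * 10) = 80 / 3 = 26.67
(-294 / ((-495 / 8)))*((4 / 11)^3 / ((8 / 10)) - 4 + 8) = 4236736 / 219615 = 19.29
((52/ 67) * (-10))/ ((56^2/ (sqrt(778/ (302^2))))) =-0.00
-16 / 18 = -8 / 9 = -0.89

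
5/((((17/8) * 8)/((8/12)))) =10/51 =0.20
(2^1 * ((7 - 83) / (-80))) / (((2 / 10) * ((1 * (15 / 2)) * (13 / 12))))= 76 / 65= 1.17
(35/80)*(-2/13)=-7/104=-0.07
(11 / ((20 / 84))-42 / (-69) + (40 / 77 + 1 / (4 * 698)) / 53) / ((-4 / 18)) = -552128150439 / 2620654960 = -210.68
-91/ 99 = -0.92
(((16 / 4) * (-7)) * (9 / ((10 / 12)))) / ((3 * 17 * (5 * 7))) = -0.17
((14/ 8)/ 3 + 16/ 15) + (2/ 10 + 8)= 197/ 20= 9.85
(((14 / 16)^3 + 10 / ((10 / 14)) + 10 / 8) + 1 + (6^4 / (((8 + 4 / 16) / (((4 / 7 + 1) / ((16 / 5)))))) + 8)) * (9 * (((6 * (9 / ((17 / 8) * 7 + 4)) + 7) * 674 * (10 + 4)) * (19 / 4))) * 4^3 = 31387454731179 / 1208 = 25982992327.13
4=4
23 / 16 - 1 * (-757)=12135 / 16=758.44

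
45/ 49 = 0.92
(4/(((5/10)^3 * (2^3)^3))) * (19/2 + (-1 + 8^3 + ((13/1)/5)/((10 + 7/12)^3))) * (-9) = -95956905987/327741280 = -292.78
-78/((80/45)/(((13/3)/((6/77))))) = -39039/16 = -2439.94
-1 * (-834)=834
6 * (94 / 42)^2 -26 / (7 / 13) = -2680 / 147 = -18.23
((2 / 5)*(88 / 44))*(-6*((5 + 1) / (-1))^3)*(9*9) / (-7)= -419904 / 35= -11997.26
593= 593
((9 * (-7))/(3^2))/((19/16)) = -112/19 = -5.89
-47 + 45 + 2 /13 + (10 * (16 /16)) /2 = 41 /13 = 3.15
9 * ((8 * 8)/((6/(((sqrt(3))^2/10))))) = 144/5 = 28.80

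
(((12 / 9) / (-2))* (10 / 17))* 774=-5160 / 17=-303.53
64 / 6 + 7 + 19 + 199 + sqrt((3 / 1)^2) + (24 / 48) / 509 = 728891 / 3054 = 238.67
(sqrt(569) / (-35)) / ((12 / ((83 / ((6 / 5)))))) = -83 * sqrt(569) / 504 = -3.93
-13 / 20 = -0.65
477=477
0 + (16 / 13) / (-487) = -16 / 6331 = -0.00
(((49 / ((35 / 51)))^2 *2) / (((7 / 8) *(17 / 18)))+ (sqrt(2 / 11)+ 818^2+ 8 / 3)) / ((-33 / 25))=-51109844 / 99-25 *sqrt(22) / 363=-516261.37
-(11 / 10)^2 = -121 / 100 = -1.21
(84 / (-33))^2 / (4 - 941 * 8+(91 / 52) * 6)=-1568 / 1818267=-0.00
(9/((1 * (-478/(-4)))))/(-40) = -9/4780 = -0.00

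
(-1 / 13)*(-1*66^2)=4356 / 13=335.08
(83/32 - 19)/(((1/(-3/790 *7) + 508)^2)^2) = -102102525/304667455603630592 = -0.00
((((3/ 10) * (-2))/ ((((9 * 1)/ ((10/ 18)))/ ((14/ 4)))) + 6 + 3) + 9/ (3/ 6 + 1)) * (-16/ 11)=-584/ 27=-21.63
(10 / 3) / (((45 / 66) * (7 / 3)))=44 / 21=2.10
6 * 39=234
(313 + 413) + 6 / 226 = 726.03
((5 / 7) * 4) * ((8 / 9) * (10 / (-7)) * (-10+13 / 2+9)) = -8800 / 441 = -19.95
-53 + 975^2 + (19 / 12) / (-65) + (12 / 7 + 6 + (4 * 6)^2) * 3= 5199684227 / 5460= 952323.12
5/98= 0.05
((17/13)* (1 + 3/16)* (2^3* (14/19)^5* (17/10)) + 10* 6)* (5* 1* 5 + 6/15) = 69482929868/42354325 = 1640.52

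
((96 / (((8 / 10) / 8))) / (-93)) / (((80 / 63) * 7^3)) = -36 / 1519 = -0.02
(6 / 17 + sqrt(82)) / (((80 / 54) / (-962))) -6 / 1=-6115.30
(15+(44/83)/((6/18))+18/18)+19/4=7417/332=22.34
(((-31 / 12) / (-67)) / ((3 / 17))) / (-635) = -527 / 1531620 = -0.00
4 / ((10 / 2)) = 4 / 5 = 0.80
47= 47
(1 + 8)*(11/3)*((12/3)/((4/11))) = 363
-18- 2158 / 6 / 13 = -137 / 3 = -45.67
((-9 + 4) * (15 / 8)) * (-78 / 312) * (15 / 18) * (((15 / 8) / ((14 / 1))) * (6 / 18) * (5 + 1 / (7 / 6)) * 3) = 76875 / 50176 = 1.53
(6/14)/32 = 3/224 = 0.01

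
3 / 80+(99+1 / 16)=991 / 10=99.10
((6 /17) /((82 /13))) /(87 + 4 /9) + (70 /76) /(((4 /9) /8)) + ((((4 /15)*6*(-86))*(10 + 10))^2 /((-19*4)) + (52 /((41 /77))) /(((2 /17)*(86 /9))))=-44613032946277 /448156363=-99547.92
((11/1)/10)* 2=11/5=2.20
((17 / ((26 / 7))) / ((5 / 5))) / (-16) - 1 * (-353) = 146729 / 416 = 352.71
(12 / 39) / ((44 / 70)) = 70 / 143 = 0.49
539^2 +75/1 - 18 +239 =290817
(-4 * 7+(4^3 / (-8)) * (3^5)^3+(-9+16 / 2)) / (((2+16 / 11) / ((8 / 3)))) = -5050816540 / 57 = -88610816.49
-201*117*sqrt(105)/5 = -23517*sqrt(105)/5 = -48195.51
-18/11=-1.64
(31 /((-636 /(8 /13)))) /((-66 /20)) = 620 /68211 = 0.01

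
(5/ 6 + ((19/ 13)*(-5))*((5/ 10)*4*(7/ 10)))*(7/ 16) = -5131/ 1248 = -4.11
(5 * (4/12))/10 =1/6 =0.17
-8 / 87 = -0.09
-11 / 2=-5.50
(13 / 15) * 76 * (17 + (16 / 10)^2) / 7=161044 / 875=184.05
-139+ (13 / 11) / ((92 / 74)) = -69853 / 506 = -138.05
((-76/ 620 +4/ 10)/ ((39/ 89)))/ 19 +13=1496942/ 114855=13.03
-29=-29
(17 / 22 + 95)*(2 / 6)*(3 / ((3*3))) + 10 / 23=50441 / 4554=11.08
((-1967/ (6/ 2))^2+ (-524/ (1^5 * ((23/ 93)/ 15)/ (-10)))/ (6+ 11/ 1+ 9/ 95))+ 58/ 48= 150768497531/ 336168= 448491.52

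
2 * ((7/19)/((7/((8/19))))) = 16/361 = 0.04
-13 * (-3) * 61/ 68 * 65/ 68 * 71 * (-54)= -296435295/ 2312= -128215.96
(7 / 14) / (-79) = -1 / 158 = -0.01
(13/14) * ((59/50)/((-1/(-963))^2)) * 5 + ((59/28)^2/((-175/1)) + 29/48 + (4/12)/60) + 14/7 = 392099927126/77175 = 5080659.89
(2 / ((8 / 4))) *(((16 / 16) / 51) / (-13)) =-1 / 663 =-0.00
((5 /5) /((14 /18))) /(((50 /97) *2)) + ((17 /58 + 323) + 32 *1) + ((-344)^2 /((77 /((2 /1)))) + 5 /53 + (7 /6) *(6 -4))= 121874507483 /35504700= 3432.63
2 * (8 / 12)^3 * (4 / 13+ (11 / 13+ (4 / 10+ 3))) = 4736 / 1755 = 2.70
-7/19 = -0.37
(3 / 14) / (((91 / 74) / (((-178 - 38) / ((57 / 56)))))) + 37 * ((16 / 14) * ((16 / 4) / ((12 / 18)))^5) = 568454976 / 1729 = 328776.74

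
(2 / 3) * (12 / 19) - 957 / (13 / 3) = -54445 / 247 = -220.43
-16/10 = -8/5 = -1.60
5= 5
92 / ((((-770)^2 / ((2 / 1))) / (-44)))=-184 / 13475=-0.01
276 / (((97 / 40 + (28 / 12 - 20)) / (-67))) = 2219040 / 1829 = 1213.25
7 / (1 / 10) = 70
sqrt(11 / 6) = sqrt(66) / 6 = 1.35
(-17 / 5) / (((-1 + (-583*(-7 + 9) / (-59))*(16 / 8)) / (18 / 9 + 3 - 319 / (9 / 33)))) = 3504482 / 34095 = 102.79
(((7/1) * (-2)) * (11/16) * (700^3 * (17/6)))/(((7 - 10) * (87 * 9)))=28061687500/7047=3982075.71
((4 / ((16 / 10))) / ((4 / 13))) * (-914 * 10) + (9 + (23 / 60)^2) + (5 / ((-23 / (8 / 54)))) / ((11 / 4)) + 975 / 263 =-74249.66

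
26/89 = 0.29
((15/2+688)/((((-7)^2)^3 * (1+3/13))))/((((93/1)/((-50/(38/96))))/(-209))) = 4972825/3647119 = 1.36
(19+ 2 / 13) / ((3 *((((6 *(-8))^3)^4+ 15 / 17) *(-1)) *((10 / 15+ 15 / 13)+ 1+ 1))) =-1411 / 126301580022485411169001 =-0.00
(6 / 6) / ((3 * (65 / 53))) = 53 / 195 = 0.27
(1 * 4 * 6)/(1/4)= 96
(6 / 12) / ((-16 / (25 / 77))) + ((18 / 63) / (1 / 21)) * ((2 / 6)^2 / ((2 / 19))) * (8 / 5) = 374153 / 36960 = 10.12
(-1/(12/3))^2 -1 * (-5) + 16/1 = 337/16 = 21.06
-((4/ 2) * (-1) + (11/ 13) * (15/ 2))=-113/ 26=-4.35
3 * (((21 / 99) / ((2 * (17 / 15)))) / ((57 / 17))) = 35 / 418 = 0.08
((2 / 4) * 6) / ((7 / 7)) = 3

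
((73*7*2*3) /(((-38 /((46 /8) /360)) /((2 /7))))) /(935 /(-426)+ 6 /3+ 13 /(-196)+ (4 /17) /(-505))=10029410797 /7126462772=1.41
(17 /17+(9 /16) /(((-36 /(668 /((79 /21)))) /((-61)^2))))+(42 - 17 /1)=-10298.01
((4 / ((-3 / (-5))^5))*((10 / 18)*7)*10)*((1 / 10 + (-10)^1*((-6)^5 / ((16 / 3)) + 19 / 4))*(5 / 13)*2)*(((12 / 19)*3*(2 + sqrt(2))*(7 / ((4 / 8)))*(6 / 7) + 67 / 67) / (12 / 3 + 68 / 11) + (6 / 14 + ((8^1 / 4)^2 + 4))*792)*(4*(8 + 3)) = 14653705000000*sqrt(2) / 6669 + 1183538539304687500 / 180063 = 6576021020143.72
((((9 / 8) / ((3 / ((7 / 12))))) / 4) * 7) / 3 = 49 / 384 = 0.13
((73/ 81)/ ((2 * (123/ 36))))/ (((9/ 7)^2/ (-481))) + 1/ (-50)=-172143367/ 4483350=-38.40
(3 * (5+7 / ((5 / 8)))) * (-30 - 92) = -29646 / 5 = -5929.20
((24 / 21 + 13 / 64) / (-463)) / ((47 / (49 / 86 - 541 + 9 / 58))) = 406254969 / 12156913216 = 0.03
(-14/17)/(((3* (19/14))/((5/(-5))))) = 196/969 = 0.20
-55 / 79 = -0.70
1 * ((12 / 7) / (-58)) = -6 / 203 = -0.03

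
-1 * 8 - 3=-11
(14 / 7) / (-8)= -1 / 4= -0.25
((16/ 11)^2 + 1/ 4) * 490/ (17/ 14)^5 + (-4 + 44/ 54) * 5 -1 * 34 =1805196512044/ 4638672819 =389.16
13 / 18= 0.72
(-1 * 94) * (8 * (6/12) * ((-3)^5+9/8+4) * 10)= 894410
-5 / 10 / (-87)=1 / 174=0.01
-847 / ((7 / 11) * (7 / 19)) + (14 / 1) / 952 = -1719645 / 476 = -3612.70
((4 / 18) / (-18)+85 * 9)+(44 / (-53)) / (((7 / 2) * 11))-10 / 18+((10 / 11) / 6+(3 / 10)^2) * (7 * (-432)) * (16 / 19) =23456039021 / 157016475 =149.39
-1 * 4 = -4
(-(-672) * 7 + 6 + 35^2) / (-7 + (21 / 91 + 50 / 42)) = -1620255 / 1523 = -1063.86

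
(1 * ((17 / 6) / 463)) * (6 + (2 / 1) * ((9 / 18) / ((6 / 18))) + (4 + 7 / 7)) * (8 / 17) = 56 / 1389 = 0.04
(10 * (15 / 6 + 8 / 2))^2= 4225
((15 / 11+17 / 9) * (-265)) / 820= -8533 / 8118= -1.05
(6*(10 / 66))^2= 100 / 121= 0.83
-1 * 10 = -10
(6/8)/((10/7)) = 21/40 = 0.52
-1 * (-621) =621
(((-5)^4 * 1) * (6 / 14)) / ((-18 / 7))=-625 / 6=-104.17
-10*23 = -230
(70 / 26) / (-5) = -7 / 13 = -0.54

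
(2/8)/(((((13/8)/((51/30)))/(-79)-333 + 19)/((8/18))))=-5372/15181857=-0.00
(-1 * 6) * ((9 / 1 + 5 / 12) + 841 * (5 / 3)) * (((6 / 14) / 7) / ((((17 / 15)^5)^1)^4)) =-2413138809018802642822265625 / 56899239693066015313622414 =-42.41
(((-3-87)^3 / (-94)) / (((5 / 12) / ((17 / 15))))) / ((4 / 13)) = 3222180 / 47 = 68557.02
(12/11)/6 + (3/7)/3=0.32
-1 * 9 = -9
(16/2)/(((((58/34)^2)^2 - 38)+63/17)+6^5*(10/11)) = 3674924/3235432991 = 0.00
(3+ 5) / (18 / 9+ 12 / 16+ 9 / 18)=32 / 13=2.46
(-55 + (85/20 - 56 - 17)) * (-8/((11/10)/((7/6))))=1050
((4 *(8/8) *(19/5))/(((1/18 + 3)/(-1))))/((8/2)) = -342/275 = -1.24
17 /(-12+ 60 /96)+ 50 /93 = -8098 /8463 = -0.96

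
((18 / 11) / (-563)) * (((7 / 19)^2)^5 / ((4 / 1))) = -2542277241 / 75939386669123186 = -0.00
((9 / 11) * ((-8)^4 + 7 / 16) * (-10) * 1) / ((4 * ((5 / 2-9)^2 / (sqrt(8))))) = -2949435 * sqrt(2) / 7436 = -560.94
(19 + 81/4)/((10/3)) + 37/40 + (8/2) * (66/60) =171/10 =17.10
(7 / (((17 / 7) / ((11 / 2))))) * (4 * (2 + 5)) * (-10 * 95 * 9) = -64518300 / 17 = -3795194.12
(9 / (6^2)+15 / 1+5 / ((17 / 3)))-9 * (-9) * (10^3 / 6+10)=974177 / 68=14326.13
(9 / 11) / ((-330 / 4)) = -6 / 605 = -0.01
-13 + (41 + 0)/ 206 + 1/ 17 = -44623/ 3502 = -12.74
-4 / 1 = -4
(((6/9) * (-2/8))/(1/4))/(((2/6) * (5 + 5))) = -1/5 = -0.20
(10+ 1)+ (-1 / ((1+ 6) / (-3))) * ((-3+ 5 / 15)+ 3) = 78 / 7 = 11.14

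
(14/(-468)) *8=-28/117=-0.24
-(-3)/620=3/620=0.00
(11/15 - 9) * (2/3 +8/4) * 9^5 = -6508512/5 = -1301702.40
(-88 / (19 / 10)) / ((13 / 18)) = -15840 / 247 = -64.13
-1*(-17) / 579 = 17 / 579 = 0.03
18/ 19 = 0.95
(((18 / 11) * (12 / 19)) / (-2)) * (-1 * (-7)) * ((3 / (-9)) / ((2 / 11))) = 126 / 19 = 6.63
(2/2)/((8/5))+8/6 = 47/24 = 1.96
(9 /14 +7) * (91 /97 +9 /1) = 75.96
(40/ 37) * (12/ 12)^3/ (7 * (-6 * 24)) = -0.00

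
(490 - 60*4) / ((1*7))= 250 / 7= 35.71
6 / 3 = 2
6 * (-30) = -180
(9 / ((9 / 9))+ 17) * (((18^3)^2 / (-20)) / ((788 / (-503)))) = 28224103.14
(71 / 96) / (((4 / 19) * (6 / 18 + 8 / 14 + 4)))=9443 / 13184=0.72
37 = 37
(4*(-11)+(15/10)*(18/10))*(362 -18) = -71036/5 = -14207.20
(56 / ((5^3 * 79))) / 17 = 0.00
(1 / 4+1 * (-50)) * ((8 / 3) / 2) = -66.33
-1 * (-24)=24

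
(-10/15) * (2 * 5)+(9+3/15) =38/15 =2.53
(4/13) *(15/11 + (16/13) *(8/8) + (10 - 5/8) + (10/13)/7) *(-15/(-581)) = 1450965/15121106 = 0.10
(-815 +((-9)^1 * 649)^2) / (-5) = -34116466 / 5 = -6823293.20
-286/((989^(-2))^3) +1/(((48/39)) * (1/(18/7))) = -14987590195985856424859/56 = -267635539214033150443.91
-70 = -70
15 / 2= 7.50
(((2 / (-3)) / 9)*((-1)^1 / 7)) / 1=2 / 189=0.01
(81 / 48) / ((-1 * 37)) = -27 / 592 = -0.05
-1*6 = -6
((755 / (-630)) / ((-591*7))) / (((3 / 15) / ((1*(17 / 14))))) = 12835 / 7297668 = 0.00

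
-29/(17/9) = -15.35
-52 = -52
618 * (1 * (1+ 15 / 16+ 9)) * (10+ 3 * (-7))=-594825 / 8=-74353.12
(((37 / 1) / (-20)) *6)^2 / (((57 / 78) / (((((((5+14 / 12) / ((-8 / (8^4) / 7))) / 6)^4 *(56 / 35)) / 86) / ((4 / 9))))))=10748694999310769586176 / 8272125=1299387400373032.27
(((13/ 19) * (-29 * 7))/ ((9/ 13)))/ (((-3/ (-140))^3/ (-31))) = 2918290648000/ 4617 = 632075080.79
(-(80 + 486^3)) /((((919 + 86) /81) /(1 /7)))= -3099366072 /2345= -1321691.29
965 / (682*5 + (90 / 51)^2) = 55777 / 197278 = 0.28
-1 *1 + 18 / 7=1.57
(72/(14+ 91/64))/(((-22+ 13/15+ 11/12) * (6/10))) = -153600/399077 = -0.38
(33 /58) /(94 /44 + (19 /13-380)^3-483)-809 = -61508218088032016 /76029935830945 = -809.00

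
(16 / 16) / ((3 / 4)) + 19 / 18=43 / 18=2.39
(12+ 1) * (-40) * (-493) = 256360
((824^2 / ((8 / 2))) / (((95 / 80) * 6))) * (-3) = -1357952 / 19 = -71471.16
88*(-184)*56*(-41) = 37176832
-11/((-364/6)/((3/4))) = 99/728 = 0.14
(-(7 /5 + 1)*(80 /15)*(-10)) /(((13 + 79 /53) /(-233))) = -12349 /6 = -2058.17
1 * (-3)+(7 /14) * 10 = 2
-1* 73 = -73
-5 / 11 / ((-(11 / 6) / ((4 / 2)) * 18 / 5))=50 / 363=0.14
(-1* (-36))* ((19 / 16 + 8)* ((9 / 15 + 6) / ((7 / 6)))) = 18711 / 10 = 1871.10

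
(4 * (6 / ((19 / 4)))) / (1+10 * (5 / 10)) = 0.84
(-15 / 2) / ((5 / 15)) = -45 / 2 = -22.50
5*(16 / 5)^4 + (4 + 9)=537.29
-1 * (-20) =20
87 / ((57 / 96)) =146.53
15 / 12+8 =37 / 4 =9.25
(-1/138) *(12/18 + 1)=-5/414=-0.01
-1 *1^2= -1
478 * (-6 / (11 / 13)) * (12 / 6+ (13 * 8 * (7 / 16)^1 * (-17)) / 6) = 4731961 / 11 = 430178.27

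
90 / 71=1.27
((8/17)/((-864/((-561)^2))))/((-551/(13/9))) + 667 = 39718577/59508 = 667.45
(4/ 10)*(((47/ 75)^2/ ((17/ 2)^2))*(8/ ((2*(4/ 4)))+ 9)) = 229736/ 8128125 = 0.03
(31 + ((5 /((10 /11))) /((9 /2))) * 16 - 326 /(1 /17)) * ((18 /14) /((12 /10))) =-247115 /42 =-5883.69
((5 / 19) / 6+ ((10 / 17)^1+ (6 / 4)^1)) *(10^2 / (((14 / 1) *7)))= 103300 / 47481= 2.18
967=967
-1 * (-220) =220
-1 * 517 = -517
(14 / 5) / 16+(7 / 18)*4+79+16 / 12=29543 / 360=82.06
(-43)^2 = 1849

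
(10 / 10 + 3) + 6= 10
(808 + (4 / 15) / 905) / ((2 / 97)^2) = 25800898759 / 13575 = 1900618.69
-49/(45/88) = -4312/45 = -95.82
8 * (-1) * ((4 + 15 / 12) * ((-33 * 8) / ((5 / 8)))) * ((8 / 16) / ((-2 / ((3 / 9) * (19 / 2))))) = -70224 / 5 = -14044.80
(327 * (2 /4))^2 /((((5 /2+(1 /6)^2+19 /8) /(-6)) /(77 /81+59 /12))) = -67757343 /353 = -191947.15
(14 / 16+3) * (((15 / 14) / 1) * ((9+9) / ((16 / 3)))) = 12555 / 896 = 14.01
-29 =-29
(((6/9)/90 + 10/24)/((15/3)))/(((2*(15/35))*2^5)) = 1603/518400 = 0.00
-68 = -68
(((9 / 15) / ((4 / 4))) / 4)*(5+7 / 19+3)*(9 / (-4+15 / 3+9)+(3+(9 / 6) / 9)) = 9699 / 1900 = 5.10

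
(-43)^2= 1849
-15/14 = -1.07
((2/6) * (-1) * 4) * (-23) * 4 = 368/3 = 122.67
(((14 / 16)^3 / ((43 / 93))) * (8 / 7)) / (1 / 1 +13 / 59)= 89621 / 66048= 1.36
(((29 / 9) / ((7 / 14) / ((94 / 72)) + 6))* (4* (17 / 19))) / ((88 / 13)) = 301223 / 1128600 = 0.27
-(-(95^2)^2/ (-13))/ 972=-81450625/ 12636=-6445.92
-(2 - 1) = -1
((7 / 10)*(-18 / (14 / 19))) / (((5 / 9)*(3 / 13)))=-6669 / 50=-133.38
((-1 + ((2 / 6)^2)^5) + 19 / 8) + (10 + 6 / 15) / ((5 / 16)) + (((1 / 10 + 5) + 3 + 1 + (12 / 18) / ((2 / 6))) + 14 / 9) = 558728399 / 11809800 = 47.31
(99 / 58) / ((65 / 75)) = 1485 / 754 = 1.97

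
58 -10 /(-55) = 640 /11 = 58.18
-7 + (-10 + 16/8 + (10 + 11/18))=-79/18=-4.39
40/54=20/27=0.74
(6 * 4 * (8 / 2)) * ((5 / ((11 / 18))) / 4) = 2160 / 11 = 196.36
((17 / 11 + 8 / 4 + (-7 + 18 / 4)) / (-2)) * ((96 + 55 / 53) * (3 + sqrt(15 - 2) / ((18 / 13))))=-354867 / 2332 - 1537757 * sqrt(13) / 41976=-284.26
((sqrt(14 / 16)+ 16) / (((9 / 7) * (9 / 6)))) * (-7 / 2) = -784 / 27-49 * sqrt(14) / 108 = -30.73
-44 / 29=-1.52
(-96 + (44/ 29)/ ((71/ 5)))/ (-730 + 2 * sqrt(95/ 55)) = 49361 * sqrt(209)/ 1508686952 + 198184415/ 1508686952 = 0.13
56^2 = 3136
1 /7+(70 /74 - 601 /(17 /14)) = -2174432 /4403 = -493.85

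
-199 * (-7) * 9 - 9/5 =62676/5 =12535.20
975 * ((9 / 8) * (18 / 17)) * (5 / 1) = 5806.99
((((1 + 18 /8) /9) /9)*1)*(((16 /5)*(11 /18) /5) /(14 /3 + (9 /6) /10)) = 1144 /351135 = 0.00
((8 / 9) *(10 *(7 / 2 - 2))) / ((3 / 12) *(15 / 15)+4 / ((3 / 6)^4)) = 160 / 771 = 0.21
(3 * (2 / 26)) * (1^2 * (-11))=-33 / 13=-2.54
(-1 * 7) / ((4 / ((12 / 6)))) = -7 / 2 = -3.50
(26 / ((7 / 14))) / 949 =4 / 73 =0.05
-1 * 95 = -95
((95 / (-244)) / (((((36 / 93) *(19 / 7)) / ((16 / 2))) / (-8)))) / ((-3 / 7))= -30380 / 549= -55.34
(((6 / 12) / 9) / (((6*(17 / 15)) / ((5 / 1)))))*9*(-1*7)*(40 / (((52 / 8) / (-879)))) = 3076500 / 221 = 13920.81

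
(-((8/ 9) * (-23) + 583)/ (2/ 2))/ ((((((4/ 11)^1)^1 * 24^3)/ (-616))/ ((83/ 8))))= 355933963/ 497664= 715.21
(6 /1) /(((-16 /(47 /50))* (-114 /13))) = 0.04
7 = 7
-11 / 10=-1.10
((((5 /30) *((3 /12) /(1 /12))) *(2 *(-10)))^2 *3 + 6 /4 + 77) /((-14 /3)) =-2271 /28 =-81.11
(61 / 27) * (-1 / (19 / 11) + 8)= 2867 / 171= 16.77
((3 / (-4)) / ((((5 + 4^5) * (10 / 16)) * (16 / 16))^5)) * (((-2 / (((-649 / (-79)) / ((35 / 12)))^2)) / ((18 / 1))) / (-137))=-3195392 / 4585265965393516092949875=-0.00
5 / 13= 0.38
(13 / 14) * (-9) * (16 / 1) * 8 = -7488 / 7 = -1069.71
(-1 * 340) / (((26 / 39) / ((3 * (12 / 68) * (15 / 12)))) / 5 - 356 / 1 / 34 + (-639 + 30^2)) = -3901500 / 2877137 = -1.36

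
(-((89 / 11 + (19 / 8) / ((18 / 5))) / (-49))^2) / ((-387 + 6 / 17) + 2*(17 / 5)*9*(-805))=3266164457 / 5085033779992320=0.00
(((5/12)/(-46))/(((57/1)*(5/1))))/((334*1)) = -1/10508976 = -0.00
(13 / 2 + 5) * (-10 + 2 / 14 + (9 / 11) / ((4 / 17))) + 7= -40883 / 616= -66.37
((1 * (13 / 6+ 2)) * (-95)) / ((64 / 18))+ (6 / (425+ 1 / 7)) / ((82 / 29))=-9055469 / 81344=-111.32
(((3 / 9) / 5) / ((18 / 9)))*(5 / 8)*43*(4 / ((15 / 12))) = 43 / 15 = 2.87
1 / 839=0.00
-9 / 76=-0.12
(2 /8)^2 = 1 /16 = 0.06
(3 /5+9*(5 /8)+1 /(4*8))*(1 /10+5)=51051 /1600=31.91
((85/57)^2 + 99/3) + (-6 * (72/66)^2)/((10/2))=66430274/1965645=33.80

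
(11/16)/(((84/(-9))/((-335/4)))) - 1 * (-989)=1783343/1792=995.17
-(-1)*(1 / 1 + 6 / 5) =11 / 5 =2.20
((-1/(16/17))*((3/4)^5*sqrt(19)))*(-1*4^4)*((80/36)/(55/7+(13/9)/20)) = 722925*sqrt(19)/39964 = 78.85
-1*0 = 0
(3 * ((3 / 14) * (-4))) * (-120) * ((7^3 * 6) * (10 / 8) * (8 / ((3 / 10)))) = 21168000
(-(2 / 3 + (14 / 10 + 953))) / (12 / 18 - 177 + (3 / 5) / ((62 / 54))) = 222053 / 40876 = 5.43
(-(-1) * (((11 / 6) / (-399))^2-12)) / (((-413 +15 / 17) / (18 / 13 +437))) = 6663100325813 / 521989512408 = 12.76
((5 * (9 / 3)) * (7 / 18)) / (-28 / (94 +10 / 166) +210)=39035 / 1403268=0.03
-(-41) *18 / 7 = 738 / 7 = 105.43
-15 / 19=-0.79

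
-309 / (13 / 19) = -5871 / 13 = -451.62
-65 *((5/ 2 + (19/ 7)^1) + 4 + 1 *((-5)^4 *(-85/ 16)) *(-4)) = -24188645/ 28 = -863880.18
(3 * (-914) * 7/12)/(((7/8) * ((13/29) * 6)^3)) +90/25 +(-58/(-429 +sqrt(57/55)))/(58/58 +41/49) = -45170070112529/500365552635 +1421 * sqrt(3135)/455498910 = -90.27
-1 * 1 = -1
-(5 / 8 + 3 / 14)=-47 / 56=-0.84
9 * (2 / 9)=2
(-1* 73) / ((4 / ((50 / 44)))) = -1825 / 88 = -20.74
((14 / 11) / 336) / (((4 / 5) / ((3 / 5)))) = 1 / 352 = 0.00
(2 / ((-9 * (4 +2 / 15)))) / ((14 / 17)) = -0.07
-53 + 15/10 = -103/2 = -51.50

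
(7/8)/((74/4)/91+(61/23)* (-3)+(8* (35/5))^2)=14651/52379364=0.00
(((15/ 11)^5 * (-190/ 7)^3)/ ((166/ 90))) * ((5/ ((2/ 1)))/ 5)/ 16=-29298111328125/ 18339843676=-1597.51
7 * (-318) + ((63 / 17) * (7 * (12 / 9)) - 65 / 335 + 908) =-1462027 / 1139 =-1283.61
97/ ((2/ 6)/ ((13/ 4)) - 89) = -3783/ 3467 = -1.09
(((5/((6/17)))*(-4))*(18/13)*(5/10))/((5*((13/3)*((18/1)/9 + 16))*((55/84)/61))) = -87108/9295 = -9.37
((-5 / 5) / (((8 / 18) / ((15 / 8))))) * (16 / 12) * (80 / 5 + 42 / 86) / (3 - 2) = -92.75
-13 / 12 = -1.08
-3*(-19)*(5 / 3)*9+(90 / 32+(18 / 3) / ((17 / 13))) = 234573 / 272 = 862.40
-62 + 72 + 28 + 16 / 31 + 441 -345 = 4170 / 31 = 134.52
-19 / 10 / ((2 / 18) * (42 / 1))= -57 / 140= -0.41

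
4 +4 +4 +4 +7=23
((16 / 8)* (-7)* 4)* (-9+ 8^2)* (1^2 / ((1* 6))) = -1540 / 3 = -513.33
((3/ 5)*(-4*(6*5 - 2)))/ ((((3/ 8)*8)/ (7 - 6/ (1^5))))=-112/ 5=-22.40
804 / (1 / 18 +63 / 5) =1080 / 17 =63.53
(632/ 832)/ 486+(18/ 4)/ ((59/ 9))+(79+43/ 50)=6005046989/ 74552400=80.55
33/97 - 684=-66315/97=-683.66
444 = 444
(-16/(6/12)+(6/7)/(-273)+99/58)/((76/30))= -16789875/1403948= -11.96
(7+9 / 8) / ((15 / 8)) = 13 / 3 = 4.33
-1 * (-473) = 473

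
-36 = -36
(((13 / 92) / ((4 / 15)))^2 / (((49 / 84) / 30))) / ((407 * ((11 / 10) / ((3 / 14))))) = 25666875 / 3713546144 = 0.01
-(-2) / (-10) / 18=-1 / 90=-0.01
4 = 4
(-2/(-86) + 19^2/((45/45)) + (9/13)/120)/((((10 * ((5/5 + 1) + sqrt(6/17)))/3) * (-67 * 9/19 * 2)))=-2607452707/2786503200 + 153379571 * sqrt(102)/5573006400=-0.66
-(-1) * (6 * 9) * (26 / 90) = 78 / 5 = 15.60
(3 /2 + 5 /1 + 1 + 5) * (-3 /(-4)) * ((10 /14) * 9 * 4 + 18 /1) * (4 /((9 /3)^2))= 1275 /7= 182.14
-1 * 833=-833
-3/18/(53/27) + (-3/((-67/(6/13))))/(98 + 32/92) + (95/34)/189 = -3909280406/55917288063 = -0.07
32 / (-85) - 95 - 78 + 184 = 903 / 85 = 10.62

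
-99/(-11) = 9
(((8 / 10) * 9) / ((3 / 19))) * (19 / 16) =1083 / 20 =54.15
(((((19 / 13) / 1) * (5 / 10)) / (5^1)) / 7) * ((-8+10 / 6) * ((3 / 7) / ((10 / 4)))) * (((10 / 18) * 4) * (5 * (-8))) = 11552 / 5733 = 2.02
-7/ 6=-1.17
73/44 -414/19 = -16829/836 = -20.13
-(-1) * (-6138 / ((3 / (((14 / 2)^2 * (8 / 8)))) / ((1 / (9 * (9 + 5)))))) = -2387 / 3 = -795.67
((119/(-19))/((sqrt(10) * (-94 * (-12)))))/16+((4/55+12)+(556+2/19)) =593746/1045 -119 * sqrt(10)/3429120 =568.18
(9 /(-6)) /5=-3 /10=-0.30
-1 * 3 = -3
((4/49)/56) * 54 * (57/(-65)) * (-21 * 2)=9234/3185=2.90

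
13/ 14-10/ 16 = 0.30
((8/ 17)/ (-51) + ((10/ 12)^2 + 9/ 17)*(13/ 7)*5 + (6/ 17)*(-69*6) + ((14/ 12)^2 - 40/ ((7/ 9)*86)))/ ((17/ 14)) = -23312946/ 211259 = -110.35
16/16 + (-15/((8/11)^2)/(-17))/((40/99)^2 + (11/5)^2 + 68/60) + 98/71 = 308048027777/116151328768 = 2.65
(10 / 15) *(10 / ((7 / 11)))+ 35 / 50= 2347 / 210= 11.18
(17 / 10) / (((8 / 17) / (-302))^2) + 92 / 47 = 5265016431 / 7520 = 700135.16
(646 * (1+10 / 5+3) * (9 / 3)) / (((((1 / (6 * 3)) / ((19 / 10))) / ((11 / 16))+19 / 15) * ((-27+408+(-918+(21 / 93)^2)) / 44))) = -578029362570 / 794200813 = -727.81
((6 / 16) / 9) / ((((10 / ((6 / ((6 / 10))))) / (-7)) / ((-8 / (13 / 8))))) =56 / 39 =1.44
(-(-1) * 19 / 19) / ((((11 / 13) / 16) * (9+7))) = 1.18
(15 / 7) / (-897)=-5 / 2093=-0.00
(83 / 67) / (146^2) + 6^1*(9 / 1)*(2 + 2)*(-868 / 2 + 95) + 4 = -73220.00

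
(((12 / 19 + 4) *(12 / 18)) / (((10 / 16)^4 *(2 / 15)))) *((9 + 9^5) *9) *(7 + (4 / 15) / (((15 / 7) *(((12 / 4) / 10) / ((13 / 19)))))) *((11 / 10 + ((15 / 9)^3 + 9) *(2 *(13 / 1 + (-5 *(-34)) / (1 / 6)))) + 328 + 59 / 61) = 10367271457615862530048 / 619340625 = 16739207859351.81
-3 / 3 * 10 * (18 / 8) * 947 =-42615 / 2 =-21307.50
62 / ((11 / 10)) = 620 / 11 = 56.36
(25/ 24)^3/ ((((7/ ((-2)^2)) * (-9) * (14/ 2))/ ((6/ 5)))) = -3125/ 254016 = -0.01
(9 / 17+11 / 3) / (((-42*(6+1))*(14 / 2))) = -107 / 52479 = -0.00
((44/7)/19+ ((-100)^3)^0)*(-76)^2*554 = 29809632/7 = 4258518.86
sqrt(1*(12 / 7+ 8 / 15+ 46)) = sqrt(531930) / 105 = 6.95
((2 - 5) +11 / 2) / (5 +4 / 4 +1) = 5 / 14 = 0.36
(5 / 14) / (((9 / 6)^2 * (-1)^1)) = -0.16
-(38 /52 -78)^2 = -4036081 /676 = -5970.53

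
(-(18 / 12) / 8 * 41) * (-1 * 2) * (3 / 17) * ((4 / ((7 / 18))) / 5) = 3321 / 595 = 5.58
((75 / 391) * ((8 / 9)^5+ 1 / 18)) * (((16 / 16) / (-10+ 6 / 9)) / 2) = -106025 / 16901136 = -0.01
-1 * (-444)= 444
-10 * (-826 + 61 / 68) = 280535 / 34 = 8251.03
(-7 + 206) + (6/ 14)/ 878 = 1223057/ 6146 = 199.00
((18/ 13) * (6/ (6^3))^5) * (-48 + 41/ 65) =-3079/ 2838551040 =-0.00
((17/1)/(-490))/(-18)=17/8820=0.00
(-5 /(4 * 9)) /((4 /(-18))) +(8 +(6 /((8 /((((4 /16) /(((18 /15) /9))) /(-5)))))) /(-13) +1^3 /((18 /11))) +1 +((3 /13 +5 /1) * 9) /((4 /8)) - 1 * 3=379685 /3744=101.41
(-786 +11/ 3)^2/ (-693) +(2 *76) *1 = -4560385/ 6237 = -731.18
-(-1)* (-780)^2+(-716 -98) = 607586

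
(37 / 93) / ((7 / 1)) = 37 / 651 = 0.06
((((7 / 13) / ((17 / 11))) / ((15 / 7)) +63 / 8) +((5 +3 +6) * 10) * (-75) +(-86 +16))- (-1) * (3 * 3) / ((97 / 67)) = -27154023011 / 2572440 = -10555.75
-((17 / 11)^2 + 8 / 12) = -1109 / 363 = -3.06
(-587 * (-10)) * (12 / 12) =5870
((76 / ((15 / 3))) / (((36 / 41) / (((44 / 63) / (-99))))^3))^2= 27436602096016 / 441462093701416239663225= 0.00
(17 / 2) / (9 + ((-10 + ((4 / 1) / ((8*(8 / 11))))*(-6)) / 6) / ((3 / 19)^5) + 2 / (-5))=-495720 / 1398494383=-0.00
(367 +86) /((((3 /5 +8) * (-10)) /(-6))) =1359 /43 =31.60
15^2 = 225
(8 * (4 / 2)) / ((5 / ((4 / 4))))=16 / 5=3.20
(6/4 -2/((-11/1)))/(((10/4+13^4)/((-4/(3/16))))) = -2368/1885191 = -0.00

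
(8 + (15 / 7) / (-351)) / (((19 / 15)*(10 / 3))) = 6547 / 3458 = 1.89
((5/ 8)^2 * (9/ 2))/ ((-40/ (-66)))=2.90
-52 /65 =-4 /5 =-0.80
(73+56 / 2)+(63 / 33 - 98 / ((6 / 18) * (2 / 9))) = -13421 / 11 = -1220.09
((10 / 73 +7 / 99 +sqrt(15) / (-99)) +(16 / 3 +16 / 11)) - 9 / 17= 794426 / 122859 - sqrt(15) / 99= 6.43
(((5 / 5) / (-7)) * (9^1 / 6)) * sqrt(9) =-9 / 14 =-0.64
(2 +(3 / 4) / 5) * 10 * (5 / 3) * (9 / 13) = 24.81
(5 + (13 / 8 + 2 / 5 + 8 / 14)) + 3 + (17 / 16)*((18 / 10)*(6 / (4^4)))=152553 / 14336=10.64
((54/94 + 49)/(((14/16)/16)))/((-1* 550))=-29824/18095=-1.65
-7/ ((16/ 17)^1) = -119/ 16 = -7.44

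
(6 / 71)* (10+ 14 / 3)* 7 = 616 / 71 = 8.68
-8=-8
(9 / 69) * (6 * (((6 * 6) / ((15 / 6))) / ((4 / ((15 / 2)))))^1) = 486 / 23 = 21.13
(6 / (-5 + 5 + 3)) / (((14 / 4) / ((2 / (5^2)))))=8 / 175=0.05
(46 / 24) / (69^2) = 1 / 2484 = 0.00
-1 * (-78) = 78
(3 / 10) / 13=3 / 130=0.02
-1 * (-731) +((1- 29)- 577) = 126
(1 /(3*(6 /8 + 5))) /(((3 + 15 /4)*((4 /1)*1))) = 4 /1863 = 0.00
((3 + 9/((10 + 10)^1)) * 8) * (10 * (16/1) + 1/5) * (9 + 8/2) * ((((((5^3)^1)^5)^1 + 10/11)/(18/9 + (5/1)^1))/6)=16079644775869623/385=41765311106154.86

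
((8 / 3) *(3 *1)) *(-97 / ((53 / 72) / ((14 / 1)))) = -782208 / 53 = -14758.64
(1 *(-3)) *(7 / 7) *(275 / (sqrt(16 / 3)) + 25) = -825 *sqrt(3) / 4 - 75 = -432.24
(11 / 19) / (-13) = -0.04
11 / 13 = 0.85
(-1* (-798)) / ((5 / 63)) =50274 / 5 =10054.80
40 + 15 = 55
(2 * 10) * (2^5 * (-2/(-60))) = 64/3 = 21.33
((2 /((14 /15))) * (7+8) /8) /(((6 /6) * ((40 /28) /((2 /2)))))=45 /16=2.81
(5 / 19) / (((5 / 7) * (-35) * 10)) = -1 / 950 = -0.00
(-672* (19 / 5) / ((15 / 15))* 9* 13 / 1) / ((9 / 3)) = -497952 / 5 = -99590.40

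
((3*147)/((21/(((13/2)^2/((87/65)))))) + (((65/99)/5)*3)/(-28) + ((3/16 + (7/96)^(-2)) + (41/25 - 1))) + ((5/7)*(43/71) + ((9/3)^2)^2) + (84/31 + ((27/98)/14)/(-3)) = 270473188000781/288992180400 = 935.92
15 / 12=5 / 4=1.25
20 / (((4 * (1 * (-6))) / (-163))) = 815 / 6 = 135.83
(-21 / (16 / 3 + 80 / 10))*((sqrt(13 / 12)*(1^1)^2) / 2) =-21*sqrt(39) / 160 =-0.82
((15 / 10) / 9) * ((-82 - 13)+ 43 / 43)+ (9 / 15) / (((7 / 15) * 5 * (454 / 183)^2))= -338156617 / 21642180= -15.62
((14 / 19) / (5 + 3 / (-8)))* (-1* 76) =-448 / 37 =-12.11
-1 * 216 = -216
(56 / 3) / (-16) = -7 / 6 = -1.17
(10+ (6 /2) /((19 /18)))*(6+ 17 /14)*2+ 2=24910 /133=187.29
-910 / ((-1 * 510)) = 91 / 51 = 1.78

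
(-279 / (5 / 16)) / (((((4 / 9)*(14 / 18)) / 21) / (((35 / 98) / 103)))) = -135594 / 721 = -188.06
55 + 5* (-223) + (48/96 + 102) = -1915/2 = -957.50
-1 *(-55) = 55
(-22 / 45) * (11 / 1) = -242 / 45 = -5.38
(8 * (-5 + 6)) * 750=6000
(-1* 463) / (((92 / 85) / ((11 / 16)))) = -432905 / 1472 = -294.09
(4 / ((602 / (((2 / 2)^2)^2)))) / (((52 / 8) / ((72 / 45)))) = 32 / 19565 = 0.00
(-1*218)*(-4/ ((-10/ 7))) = -3052/ 5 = -610.40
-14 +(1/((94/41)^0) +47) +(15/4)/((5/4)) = 37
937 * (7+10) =15929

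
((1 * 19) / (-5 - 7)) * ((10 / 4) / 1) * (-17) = 1615 / 24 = 67.29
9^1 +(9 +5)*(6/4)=30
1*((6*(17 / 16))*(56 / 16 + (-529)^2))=28544139 / 16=1784008.69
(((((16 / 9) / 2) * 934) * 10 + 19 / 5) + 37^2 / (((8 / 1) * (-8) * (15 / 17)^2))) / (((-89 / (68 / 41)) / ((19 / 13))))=-2961936809 / 13136400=-225.48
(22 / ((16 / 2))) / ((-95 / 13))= -143 / 380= -0.38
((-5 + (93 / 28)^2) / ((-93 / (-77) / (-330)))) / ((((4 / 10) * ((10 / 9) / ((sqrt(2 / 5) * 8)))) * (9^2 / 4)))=-572209 * sqrt(10) / 1953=-926.51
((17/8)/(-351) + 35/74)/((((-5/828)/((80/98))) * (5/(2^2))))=-17852048/353535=-50.50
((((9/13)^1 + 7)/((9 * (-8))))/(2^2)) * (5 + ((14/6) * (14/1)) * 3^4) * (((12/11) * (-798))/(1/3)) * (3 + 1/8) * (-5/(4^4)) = -11286.69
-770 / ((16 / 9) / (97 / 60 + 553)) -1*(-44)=-7685579 / 32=-240174.34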